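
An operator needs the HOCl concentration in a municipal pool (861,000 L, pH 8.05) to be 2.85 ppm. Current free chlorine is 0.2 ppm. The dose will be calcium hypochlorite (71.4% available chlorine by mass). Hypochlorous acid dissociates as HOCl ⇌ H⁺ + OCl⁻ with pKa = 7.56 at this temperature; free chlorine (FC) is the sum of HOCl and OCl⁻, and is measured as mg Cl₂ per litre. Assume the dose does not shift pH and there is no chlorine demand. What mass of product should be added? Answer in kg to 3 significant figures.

13.8 kg

[OCl⁻]/[HOCl] = 10^(pH − pKa) = 10^(8.05 − 7.56) = 3.09; fraction as HOCl = 1/(1 + 3.09) = 0.2445.
Free chlorine required for 2.85 ppm HOCl: 2.85 / 0.2445 = 11.66 ppm.
FC to add: 11.66 − 0.2 = 11.46 mg/L as Cl₂.
Cl₂ equivalent: 11.46 mg/L × 861,000 L = 9865 g.
Product at 71.4% available Cl: 9865 / 0.714 = 13,820 g.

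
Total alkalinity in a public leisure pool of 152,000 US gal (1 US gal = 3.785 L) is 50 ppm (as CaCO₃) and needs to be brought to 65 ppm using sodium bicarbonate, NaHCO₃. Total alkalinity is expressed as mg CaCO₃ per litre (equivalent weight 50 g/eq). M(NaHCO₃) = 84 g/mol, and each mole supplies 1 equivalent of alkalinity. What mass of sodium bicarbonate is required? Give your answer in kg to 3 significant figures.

Volume: 152,000 US gal × 3.785 L/gal = 575,320 L.
Alkalinity to add: (65 − 50) = 15 mg/L as CaCO₃ × 575,320 L = 8630 g as CaCO₃.
Equivalents: 8630 g ÷ 50 g/eq = 172.6 eq.
NaHCO₃ supplies 1 eq per mole → 172.6 mol.
Mass: 172.6 mol × 84 g/mol = 14,500 g.

14.5 kg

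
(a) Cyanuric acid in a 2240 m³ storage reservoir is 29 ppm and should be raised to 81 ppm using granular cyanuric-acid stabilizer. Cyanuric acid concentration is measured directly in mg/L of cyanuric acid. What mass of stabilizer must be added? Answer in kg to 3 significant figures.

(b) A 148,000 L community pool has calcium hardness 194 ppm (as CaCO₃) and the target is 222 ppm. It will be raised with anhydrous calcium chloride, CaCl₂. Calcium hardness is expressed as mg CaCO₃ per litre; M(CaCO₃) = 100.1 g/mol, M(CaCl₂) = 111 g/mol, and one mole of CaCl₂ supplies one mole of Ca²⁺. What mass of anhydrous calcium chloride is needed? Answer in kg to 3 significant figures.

(a) Volume: 2240 m³ = 2,240,000 L.
(a) CYA to add: (81 − 29) = 52 mg/L × 2,240,000 L = 116,500 g cyanuric acid.

(b) Hardness to add: (222 − 194) = 28 mg/L as CaCO₃ × 148,000 L = 4144 g as CaCO₃.
(b) Moles of Ca²⁺ (1 mol Ca²⁺ ≡ 1 mol CaCO₃): 4144 / 100.1 g/mol = 41.4 mol.
(b) Mass of CaCl₂: 41.4 × 111 = 4595 g.

(a) 116 kg; (b) 4.60 kg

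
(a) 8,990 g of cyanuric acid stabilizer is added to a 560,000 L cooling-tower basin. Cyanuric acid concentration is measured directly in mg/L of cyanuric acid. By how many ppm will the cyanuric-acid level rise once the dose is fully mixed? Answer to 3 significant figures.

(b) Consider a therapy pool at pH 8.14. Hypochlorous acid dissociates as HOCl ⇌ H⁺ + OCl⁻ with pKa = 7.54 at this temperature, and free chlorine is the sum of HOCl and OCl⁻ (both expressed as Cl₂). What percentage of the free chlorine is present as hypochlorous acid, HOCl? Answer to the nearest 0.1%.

(a) 16.1 ppm; (b) 20.1%

(a) Rise: 8,990 g / 560,000 L × 1000 = 16.05 mg/L.

(b) [OCl⁻]/[HOCl] = 10^(pH − pKa) = 10^(8.14 − 7.54) = 10^0.60 = 3.981.
(b) Fraction as HOCl = 1 / (1 + 3.981) = 0.2008.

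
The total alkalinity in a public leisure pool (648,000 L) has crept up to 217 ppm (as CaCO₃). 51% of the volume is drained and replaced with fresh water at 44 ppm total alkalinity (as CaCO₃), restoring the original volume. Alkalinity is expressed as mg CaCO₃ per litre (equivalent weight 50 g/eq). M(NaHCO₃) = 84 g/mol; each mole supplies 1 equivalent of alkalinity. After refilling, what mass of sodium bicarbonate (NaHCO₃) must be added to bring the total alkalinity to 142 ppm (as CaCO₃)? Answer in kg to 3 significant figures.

After draining 51% and refilling: 217 × 0.49 + 44 × 0.51 = 128.77 ppm.
Deficit to target: 142 − 128.77 = 13.23 mg/L.
As CaCO₃: 13.23 mg/L × 648,000 L = 8573 g; ÷ 50 g/eq ÷ 1 = 171.5 mol NaHCO₃.
Mass: 171.5 × 84 = 14,400 g.

14.4 kg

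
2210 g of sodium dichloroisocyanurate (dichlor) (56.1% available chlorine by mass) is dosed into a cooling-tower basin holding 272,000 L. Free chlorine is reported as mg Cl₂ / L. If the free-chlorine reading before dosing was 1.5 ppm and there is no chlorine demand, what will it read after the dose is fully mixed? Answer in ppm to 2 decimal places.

6.06 ppm

Available chlorine delivered: 2210 g × 0.561 = 1240 g as Cl₂.
Concentration rise: 1240 g / 272,000 L = 4.558 mg/L = 4.56 ppm.
Final FC: 1.5 + 4.56 = 6.06 ppm.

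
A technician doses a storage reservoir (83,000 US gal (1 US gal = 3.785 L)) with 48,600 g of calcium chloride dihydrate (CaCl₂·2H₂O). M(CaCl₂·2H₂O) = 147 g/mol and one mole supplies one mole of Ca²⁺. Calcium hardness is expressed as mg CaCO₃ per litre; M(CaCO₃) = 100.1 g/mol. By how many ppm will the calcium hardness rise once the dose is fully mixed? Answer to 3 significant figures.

105 ppm

Volume: 83,000 US gal × 3.785 L/gal = 314,155 L.
Moles of Ca²⁺: 48,600 g ÷ 147 g/mol = 330.6 mol.
As CaCO₃: 330.6 mol × 100.1 g/mol = 33,090 g.
Rise: 33,090 g / 314,155 L × 1000 = 105.3 mg/L.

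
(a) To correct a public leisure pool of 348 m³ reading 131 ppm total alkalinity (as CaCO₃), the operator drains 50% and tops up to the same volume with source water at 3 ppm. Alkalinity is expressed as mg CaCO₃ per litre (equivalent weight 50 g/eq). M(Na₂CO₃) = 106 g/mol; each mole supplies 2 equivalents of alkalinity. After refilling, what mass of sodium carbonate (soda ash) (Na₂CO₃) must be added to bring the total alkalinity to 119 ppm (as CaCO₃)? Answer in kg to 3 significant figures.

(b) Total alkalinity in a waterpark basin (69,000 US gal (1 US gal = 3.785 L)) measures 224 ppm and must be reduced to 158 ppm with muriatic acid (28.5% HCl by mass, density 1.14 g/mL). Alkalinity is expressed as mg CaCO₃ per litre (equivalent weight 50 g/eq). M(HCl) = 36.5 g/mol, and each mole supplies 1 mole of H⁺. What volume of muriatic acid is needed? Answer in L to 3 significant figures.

(a) 19.2 kg; (b) 38.7 L

(a) Volume: 348 m³ = 348,000 L.
(a) After draining 50% and refilling: 131 × 0.50 + 3 × 0.50 = 67 ppm.
(a) Deficit to target: 119 − 67 = 52 mg/L.
(a) As CaCO₃: 52 mg/L × 348,000 L = 18,100 g; ÷ 50 g/eq ÷ 2 = 181 mol Na₂CO₃.
(a) Mass: 181 × 106 = 19,180 g.

(b) Volume: 69,000 US gal × 3.785 L/gal = 261,165 L.
(b) Alkalinity to neutralize: (224 − 158) = 66 mg/L as CaCO₃ × 261,165 L = 17,240 g as CaCO₃.
(b) Equivalents of H⁺ required: 17,240 ÷ 50 g/eq = 344.7 eq = 344.7 mol HCl.
(b) Mass of HCl: 344.7 × 36.5 = 12,580 g.
(b) Mass of 28.5% solution: 12,580 / 0.285 = 44,150 g.
(b) Volume: 44,150 g ÷ 1.14 g/mL = 38,730 mL.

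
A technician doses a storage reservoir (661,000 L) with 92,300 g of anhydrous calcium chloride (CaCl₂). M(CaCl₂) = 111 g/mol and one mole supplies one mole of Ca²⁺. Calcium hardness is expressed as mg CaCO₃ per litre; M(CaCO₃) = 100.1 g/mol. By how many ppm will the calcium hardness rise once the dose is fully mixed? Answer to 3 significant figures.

126 ppm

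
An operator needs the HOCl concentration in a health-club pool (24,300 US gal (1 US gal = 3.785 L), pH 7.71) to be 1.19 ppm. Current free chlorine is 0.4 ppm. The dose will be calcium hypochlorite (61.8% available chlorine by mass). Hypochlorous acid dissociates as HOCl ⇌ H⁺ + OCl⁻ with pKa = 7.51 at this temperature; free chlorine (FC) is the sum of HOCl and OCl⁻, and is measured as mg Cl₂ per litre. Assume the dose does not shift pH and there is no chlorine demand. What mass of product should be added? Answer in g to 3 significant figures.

Volume: 24,300 US gal × 3.785 L/gal = 91,976 L.
[OCl⁻]/[HOCl] = 10^(pH − pKa) = 10^(7.71 − 7.51) = 1.585; fraction as HOCl = 1/(1 + 1.585) = 0.3869.
Free chlorine required for 1.19 ppm HOCl: 1.19 / 0.3869 = 3.076 ppm.
FC to add: 3.076 − 0.4 = 2.676 mg/L as Cl₂.
Cl₂ equivalent: 2.676 mg/L × 91,976 L = 246.1 g.
Product at 61.8% available Cl: 246.1 / 0.618 = 398.3 g.

398 g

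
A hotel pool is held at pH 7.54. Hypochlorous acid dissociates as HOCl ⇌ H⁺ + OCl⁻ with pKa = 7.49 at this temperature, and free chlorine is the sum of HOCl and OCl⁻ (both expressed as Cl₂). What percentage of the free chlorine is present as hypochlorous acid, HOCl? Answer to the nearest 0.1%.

47.1%

[OCl⁻]/[HOCl] = 10^(pH − pKa) = 10^(7.54 − 7.49) = 10^0.05 = 1.122.
Fraction as HOCl = 1 / (1 + 1.122) = 0.4712.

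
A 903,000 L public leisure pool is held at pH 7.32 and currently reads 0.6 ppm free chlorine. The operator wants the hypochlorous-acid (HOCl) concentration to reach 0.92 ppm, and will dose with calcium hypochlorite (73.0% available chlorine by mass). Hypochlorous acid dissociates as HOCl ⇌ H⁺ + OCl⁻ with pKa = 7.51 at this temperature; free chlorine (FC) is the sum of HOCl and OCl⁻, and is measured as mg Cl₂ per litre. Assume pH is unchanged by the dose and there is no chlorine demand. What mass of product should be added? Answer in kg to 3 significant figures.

[OCl⁻]/[HOCl] = 10^(pH − pKa) = 10^(7.32 − 7.51) = 0.6457; fraction as HOCl = 1/(1 + 0.6457) = 0.6077.
Free chlorine required for 0.92 ppm HOCl: 0.92 / 0.6077 = 1.514 ppm.
FC to add: 1.514 − 0.6 = 0.914 mg/L as Cl₂.
Cl₂ equivalent: 0.914 mg/L × 903,000 L = 825.3 g.
Product at 73.0% available Cl: 825.3 / 0.73 = 1131 g.

1.13 kg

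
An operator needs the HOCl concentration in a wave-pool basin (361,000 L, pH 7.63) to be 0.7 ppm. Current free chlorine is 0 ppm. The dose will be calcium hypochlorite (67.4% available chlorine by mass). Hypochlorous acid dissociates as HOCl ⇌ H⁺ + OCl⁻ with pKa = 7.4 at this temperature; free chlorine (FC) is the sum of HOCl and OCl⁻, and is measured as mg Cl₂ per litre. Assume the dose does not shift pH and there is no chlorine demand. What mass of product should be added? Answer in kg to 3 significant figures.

[OCl⁻]/[HOCl] = 10^(pH − pKa) = 10^(7.63 − 7.4) = 1.698; fraction as HOCl = 1/(1 + 1.698) = 0.3706.
Free chlorine required for 0.7 ppm HOCl: 0.7 / 0.3706 = 1.889 ppm.
FC to add: 1.889 − 0 = 1.889 mg/L as Cl₂.
Cl₂ equivalent: 1.889 mg/L × 361,000 L = 681.8 g.
Product at 67.4% available Cl: 681.8 / 0.674 = 1012 g.

1.01 kg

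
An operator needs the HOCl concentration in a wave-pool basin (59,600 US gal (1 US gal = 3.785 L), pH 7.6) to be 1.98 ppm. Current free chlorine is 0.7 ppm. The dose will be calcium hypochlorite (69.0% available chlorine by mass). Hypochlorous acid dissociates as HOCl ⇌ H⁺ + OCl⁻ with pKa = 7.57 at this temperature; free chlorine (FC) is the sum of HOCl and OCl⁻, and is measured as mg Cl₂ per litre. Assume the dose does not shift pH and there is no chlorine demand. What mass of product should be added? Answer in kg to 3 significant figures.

Volume: 59,600 US gal × 3.785 L/gal = 225,586 L.
[OCl⁻]/[HOCl] = 10^(pH − pKa) = 10^(7.6 − 7.57) = 1.072; fraction as HOCl = 1/(1 + 1.072) = 0.4827.
Free chlorine required for 1.98 ppm HOCl: 1.98 / 0.4827 = 4.102 ppm.
FC to add: 4.102 − 0.7 = 3.402 mg/L as Cl₂.
Cl₂ equivalent: 3.402 mg/L × 225,586 L = 767.4 g.
Product at 69.0% available Cl: 767.4 / 0.69 = 1112 g.

1.11 kg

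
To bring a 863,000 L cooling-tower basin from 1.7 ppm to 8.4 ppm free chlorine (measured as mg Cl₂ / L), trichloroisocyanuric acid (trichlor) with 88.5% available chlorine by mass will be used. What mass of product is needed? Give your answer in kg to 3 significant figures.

6.53 kg

Chlorine deficit: 8.4 − 1.7 = 6.7 ppm = 6.7 mg/L as Cl₂.
Cl₂ equivalent needed: 6.7 mg/L × 863,000 L = 5,782,000 mg = 5782 g.
Product at 88.5% available chlorine: 5782 / 0.885 = 6533 g.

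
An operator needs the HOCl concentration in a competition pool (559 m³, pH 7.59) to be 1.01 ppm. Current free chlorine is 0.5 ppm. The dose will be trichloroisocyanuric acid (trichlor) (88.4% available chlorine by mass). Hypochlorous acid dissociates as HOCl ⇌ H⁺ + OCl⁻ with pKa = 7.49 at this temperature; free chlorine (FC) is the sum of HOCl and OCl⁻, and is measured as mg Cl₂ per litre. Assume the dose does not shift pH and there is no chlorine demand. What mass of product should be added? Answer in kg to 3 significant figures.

Volume: 559 m³ = 559,000 L.
[OCl⁻]/[HOCl] = 10^(pH − pKa) = 10^(7.59 − 7.49) = 1.259; fraction as HOCl = 1/(1 + 1.259) = 0.4427.
Free chlorine required for 1.01 ppm HOCl: 1.01 / 0.4427 = 2.282 ppm.
FC to add: 2.282 − 0.5 = 1.782 mg/L as Cl₂.
Cl₂ equivalent: 1.782 mg/L × 559,000 L = 995.9 g.
Product at 88.4% available Cl: 995.9 / 0.884 = 1127 g.

1.13 kg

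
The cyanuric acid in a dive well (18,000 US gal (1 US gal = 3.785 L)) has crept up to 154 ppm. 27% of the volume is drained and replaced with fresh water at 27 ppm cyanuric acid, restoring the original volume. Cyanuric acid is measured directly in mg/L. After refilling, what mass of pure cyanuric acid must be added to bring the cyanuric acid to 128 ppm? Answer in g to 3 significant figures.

Volume: 18,000 US gal × 3.785 L/gal = 68,130 L.
After draining 27% and refilling: 154 × 0.73 + 27 × 0.27 = 119.71 ppm.
Deficit to target: 128 − 119.71 = 8.29 mg/L.
Mass: 8.29 mg/L × 68,130 L = 564.8 g cyanuric acid.

565 g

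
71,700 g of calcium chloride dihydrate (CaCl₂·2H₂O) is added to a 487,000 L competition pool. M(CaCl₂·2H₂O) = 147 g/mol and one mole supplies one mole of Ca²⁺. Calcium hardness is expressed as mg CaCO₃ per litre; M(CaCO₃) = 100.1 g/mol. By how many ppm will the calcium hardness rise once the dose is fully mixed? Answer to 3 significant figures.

100 ppm

Moles of Ca²⁺: 71,700 g ÷ 147 g/mol = 487.8 mol.
As CaCO₃: 487.8 mol × 100.1 g/mol = 48,820 g.
Rise: 48,820 g / 487,000 L × 1000 = 100.3 mg/L.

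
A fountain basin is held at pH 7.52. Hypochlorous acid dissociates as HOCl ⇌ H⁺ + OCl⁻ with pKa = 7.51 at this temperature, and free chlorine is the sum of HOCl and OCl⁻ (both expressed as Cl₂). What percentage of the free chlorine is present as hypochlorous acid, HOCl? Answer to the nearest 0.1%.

[OCl⁻]/[HOCl] = 10^(pH − pKa) = 10^(7.52 − 7.51) = 10^0.01 = 1.023.
Fraction as HOCl = 1 / (1 + 1.023) = 0.4942.

49.4%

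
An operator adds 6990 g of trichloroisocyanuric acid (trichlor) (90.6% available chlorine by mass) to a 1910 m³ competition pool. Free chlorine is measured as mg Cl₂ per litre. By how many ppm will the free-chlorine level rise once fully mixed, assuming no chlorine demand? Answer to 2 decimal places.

Volume: 1910 m³ = 1,910,000 L.
Available chlorine delivered: 6990 g × 0.906 = 6333 g as Cl₂.
Concentration rise: 6333 g / 1,910,000 L = 3.316 mg/L = 3.32 ppm.

3.32 ppm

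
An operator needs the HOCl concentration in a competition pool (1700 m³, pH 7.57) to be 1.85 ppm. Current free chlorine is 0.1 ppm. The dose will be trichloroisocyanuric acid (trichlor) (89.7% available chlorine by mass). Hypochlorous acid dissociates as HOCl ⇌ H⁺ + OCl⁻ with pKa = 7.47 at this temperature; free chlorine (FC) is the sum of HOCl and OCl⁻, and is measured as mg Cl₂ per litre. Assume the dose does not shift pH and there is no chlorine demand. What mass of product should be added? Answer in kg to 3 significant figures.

7.73 kg

Volume: 1700 m³ = 1,700,000 L.
[OCl⁻]/[HOCl] = 10^(pH − pKa) = 10^(7.57 − 7.47) = 1.259; fraction as HOCl = 1/(1 + 1.259) = 0.4427.
Free chlorine required for 1.85 ppm HOCl: 1.85 / 0.4427 = 4.179 ppm.
FC to add: 4.179 − 0.1 = 4.079 mg/L as Cl₂.
Cl₂ equivalent: 4.079 mg/L × 1,700,000 L = 6934 g.
Product at 89.7% available Cl: 6934 / 0.897 = 7731 g.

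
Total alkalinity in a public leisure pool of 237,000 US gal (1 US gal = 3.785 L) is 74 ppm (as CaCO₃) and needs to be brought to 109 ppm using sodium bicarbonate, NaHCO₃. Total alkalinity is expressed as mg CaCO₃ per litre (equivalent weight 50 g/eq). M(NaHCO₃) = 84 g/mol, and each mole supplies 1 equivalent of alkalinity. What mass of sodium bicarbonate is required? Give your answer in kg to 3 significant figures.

52.7 kg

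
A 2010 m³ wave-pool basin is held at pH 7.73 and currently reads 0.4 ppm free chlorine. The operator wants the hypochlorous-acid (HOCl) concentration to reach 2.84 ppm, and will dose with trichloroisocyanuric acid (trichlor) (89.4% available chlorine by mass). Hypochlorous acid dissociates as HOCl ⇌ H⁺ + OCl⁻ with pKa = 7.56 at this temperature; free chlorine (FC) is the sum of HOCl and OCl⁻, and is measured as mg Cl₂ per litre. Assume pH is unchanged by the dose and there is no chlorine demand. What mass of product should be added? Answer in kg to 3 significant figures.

Volume: 2010 m³ = 2,010,000 L.
[OCl⁻]/[HOCl] = 10^(pH − pKa) = 10^(7.73 − 7.56) = 1.479; fraction as HOCl = 1/(1 + 1.479) = 0.4034.
Free chlorine required for 2.84 ppm HOCl: 2.84 / 0.4034 = 7.041 ppm.
FC to add: 7.041 − 0.4 = 6.641 mg/L as Cl₂.
Cl₂ equivalent: 6.641 mg/L × 2,010,000 L = 13,350 g.
Product at 89.4% available Cl: 13,350 / 0.894 = 14,930 g.

14.9 kg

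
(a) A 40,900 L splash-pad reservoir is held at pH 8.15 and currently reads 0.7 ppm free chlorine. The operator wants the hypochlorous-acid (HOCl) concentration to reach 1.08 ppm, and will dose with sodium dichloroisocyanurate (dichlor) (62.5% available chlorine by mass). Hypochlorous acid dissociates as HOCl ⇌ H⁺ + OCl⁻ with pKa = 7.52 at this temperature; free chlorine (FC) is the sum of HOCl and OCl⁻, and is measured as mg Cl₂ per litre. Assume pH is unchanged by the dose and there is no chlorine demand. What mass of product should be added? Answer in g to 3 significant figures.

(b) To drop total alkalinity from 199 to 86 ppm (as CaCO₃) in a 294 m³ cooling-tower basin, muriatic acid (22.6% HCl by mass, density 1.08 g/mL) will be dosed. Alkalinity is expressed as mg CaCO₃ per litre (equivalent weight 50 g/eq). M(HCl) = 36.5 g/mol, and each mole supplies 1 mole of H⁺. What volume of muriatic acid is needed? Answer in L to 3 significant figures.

(a) [OCl⁻]/[HOCl] = 10^(pH − pKa) = 10^(8.15 − 7.52) = 4.266; fraction as HOCl = 1/(1 + 4.266) = 0.1899.
(a) Free chlorine required for 1.08 ppm HOCl: 1.08 / 0.1899 = 5.687 ppm.
(a) FC to add: 5.687 − 0.7 = 4.987 mg/L as Cl₂.
(a) Cl₂ equivalent: 4.987 mg/L × 40,900 L = 204 g.
(a) Product at 62.5% available Cl: 204 / 0.625 = 326.4 g.

(b) Volume: 294 m³ = 294,000 L.
(b) Alkalinity to neutralize: (199 − 86) = 113 mg/L as CaCO₃ × 294,000 L = 33,220 g as CaCO₃.
(b) Equivalents of H⁺ required: 33,220 ÷ 50 g/eq = 664.4 eq = 664.4 mol HCl.
(b) Mass of HCl: 664.4 × 36.5 = 24,250 g.
(b) Mass of 22.6% solution: 24,250 / 0.226 = 107,300 g.
(b) Volume: 107,300 g ÷ 1.08 g/mL = 99,360 mL.

(a) 326 g; (b) 99.4 L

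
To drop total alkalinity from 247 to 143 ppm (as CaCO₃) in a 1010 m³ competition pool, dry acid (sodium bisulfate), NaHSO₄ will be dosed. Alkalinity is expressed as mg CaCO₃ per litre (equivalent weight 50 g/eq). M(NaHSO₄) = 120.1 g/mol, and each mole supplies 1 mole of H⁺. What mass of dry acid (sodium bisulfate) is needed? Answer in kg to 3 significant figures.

252 kg

Volume: 1010 m³ = 1,010,000 L.
Alkalinity to neutralize: (247 − 143) = 104 mg/L as CaCO₃ × 1,010,000 L = 105,000 g as CaCO₃.
Equivalents of H⁺ required: 105,000 ÷ 50 g/eq = 2101 eq = 2101 mol NaHSO₄.
Mass of NaHSO₄: 2101 × 120.1 = 252,300 g.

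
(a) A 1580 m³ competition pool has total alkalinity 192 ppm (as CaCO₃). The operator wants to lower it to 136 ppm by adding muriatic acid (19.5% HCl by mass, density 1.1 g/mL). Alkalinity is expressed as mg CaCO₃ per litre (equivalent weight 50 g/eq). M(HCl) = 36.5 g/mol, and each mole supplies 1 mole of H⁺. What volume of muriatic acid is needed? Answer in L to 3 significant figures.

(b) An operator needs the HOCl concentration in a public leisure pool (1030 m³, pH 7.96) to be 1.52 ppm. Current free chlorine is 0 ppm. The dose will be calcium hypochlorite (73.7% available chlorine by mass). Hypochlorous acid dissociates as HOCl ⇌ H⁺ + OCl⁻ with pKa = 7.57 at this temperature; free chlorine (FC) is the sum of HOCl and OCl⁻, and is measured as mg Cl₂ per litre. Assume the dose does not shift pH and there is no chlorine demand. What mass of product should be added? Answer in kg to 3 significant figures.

(a) Volume: 1580 m³ = 1,580,000 L.
(a) Alkalinity to neutralize: (192 − 136) = 56 mg/L as CaCO₃ × 1,580,000 L = 88,480 g as CaCO₃.
(a) Equivalents of H⁺ required: 88,480 ÷ 50 g/eq = 1770 eq = 1770 mol HCl.
(a) Mass of HCl: 1770 × 36.5 = 64,590 g.
(a) Mass of 19.5% solution: 64,590 / 0.195 = 331,200 g.
(a) Volume: 331,200 g ÷ 1.1 g/mL = 301,100 mL.

(b) Volume: 1030 m³ = 1,030,000 L.
(b) [OCl⁻]/[HOCl] = 10^(pH − pKa) = 10^(7.96 − 7.57) = 2.455; fraction as HOCl = 1/(1 + 2.455) = 0.2895.
(b) Free chlorine required for 1.52 ppm HOCl: 1.52 / 0.2895 = 5.251 ppm.
(b) FC to add: 5.251 − 0 = 5.251 mg/L as Cl₂.
(b) Cl₂ equivalent: 5.251 mg/L × 1,030,000 L = 5409 g.
(b) Product at 73.7% available Cl: 5409 / 0.737 = 7339 g.

(a) 301 L; (b) 7.34 kg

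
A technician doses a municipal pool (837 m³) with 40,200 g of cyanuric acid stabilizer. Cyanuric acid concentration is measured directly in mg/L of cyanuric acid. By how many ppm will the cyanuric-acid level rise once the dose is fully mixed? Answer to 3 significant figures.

Volume: 837 m³ = 837,000 L.
Rise: 40,200 g / 837,000 L × 1000 = 48.03 mg/L.

48.0 ppm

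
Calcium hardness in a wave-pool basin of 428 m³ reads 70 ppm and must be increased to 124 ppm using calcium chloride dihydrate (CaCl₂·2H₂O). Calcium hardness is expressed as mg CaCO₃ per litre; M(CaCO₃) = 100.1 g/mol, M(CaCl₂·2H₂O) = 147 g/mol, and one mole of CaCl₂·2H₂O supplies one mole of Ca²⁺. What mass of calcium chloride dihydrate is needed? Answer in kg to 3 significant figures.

33.9 kg

Volume: 428 m³ = 428,000 L.
Hardness to add: (124 − 70) = 54 mg/L as CaCO₃ × 428,000 L = 23,110 g as CaCO₃.
Moles of Ca²⁺ (1 mol Ca²⁺ ≡ 1 mol CaCO₃): 23,110 / 100.1 g/mol = 230.9 mol.
Mass of CaCl₂·2H₂O: 230.9 × 147 = 33,940 g.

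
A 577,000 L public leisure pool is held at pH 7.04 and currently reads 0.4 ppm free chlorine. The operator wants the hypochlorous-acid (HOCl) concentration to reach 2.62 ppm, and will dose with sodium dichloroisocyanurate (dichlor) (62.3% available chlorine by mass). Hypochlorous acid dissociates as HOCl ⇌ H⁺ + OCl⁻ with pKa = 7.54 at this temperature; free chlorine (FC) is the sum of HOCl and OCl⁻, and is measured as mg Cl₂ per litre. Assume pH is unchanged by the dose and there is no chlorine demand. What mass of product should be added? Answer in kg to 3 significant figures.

2.82 kg

[OCl⁻]/[HOCl] = 10^(pH − pKa) = 10^(7.04 − 7.54) = 0.3162; fraction as HOCl = 1/(1 + 0.3162) = 0.7597.
Free chlorine required for 2.62 ppm HOCl: 2.62 / 0.7597 = 3.449 ppm.
FC to add: 3.449 − 0.4 = 3.049 mg/L as Cl₂.
Cl₂ equivalent: 3.049 mg/L × 577,000 L = 1759 g.
Product at 62.3% available Cl: 1759 / 0.623 = 2823 g.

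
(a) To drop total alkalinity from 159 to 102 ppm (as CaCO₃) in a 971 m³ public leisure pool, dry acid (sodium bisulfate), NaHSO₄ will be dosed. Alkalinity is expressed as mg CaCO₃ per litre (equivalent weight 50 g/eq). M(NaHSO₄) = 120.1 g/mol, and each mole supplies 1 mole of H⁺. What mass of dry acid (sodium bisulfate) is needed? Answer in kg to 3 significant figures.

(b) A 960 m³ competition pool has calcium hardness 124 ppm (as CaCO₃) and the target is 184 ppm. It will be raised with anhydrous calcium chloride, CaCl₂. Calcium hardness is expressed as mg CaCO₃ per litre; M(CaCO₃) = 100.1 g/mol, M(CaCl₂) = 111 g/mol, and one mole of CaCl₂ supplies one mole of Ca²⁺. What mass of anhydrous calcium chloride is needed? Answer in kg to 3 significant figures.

(a) Volume: 971 m³ = 971,000 L.
(a) Alkalinity to neutralize: (159 − 102) = 57 mg/L as CaCO₃ × 971,000 L = 55,350 g as CaCO₃.
(a) Equivalents of H⁺ required: 55,350 ÷ 50 g/eq = 1107 eq = 1107 mol NaHSO₄.
(a) Mass of NaHSO₄: 1107 × 120.1 = 132,900 g.

(b) Volume: 960 m³ = 960,000 L.
(b) Hardness to add: (184 − 124) = 60 mg/L as CaCO₃ × 960,000 L = 57,600 g as CaCO₃.
(b) Moles of Ca²⁺ (1 mol Ca²⁺ ≡ 1 mol CaCO₃): 57,600 / 100.1 g/mol = 575.4 mol.
(b) Mass of CaCl₂: 575.4 × 111 = 63,870 g.

(a) 133 kg; (b) 63.9 kg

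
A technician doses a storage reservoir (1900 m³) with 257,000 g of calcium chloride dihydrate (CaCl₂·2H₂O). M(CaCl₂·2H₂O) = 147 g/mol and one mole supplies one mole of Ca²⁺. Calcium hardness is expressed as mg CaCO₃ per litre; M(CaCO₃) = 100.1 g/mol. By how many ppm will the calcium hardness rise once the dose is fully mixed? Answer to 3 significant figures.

92.1 ppm

Volume: 1900 m³ = 1,900,000 L.
Moles of Ca²⁺: 257,000 g ÷ 147 g/mol = 1748 mol.
As CaCO₃: 1748 mol × 100.1 g/mol = 175,000 g.
Rise: 175,000 g / 1,900,000 L × 1000 = 92.11 mg/L.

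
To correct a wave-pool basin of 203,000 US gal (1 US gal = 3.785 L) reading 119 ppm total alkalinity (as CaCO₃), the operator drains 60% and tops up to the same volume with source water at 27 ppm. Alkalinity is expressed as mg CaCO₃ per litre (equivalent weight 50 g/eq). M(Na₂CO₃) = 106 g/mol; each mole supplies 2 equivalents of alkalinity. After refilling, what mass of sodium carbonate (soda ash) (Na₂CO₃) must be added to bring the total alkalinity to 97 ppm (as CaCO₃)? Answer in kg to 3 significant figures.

Volume: 203,000 US gal × 3.785 L/gal = 768,355 L.
After draining 60% and refilling: 119 × 0.40 + 27 × 0.60 = 63.8 ppm.
Deficit to target: 97 − 63.8 = 33.2 mg/L.
As CaCO₃: 33.2 mg/L × 768,355 L = 25,510 g; ÷ 50 g/eq ÷ 2 = 255.1 mol Na₂CO₃.
Mass: 255.1 × 106 = 27,040 g.

27.0 kg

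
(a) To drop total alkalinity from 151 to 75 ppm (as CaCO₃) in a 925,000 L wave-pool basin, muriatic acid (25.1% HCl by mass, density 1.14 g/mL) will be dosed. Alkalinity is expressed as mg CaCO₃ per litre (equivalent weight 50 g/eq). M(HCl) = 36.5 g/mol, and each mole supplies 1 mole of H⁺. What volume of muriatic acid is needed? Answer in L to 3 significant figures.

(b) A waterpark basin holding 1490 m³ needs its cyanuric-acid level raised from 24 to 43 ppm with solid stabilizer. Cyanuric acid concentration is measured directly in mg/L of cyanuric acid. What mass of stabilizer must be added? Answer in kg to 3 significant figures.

(a) 179 L; (b) 28.3 kg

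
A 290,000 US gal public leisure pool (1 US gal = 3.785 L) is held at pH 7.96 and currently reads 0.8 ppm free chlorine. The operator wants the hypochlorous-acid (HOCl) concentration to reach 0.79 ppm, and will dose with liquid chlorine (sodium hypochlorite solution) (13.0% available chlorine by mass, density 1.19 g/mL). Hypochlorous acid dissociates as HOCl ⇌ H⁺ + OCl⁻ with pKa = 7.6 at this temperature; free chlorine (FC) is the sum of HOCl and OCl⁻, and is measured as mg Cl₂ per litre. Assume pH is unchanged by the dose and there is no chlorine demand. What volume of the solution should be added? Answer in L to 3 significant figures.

12.8 L

Volume: 290,000 US gal × 3.785 L/gal = 1,097,650 L.
[OCl⁻]/[HOCl] = 10^(pH − pKa) = 10^(7.96 − 7.6) = 2.291; fraction as HOCl = 1/(1 + 2.291) = 0.3039.
Free chlorine required for 0.79 ppm HOCl: 0.79 / 0.3039 = 2.6 ppm.
FC to add: 2.6 − 0.8 = 1.8 mg/L as Cl₂.
Cl₂ equivalent: 1.8 mg/L × 1,097,650 L = 1976 g.
Product at 13.0% available Cl: 1976 / 0.13 = 15,200 g.
Volume: 15,200 g ÷ 1.19 g/mL = 12,770 mL.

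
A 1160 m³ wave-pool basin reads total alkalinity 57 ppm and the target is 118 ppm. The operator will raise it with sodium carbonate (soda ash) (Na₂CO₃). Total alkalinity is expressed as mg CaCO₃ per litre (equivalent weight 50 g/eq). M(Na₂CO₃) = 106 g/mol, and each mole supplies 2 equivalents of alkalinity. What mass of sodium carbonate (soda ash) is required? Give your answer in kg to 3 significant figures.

75.0 kg

Volume: 1160 m³ = 1,160,000 L.
Alkalinity to add: (118 − 57) = 61 mg/L as CaCO₃ × 1,160,000 L = 70,760 g as CaCO₃.
Equivalents: 70,760 g ÷ 50 g/eq = 1415 eq.
Each mole of Na₂CO₃ supplies 2 eq, so 1415 / 2 = 707.6 mol.
Mass: 707.6 mol × 106 g/mol = 75,010 g.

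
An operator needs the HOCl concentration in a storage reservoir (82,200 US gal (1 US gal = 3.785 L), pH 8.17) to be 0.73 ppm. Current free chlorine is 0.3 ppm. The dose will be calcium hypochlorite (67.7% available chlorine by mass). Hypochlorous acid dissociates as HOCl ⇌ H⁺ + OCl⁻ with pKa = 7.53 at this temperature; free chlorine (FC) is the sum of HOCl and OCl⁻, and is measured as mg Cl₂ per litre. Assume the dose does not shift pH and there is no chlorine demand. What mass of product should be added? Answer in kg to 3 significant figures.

1.66 kg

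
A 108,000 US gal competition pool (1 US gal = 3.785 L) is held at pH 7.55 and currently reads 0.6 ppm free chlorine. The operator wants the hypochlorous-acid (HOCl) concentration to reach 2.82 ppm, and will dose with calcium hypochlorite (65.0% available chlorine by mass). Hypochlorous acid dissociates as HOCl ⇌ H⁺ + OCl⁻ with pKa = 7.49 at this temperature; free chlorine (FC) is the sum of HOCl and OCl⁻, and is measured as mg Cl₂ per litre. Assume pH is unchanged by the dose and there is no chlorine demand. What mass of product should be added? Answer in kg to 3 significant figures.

3.43 kg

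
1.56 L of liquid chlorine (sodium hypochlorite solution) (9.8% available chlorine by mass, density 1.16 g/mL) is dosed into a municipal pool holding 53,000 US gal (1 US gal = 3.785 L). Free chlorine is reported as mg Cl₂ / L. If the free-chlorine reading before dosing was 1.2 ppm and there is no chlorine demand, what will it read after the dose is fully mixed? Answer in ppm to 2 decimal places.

2.08 ppm

Volume: 53,000 US gal × 3.785 L/gal = 200,605 L.
Mass of solution: 1.56 L × 1000 mL/L × 1.16 g/mL = 1810 g.
Available chlorine delivered: 1810 g × 0.098 = 177.3 g as Cl₂.
Concentration rise: 177.3 g / 200,605 L = 0.884 mg/L = 0.88 ppm.
Final FC: 1.2 + 0.88 = 2.08 ppm.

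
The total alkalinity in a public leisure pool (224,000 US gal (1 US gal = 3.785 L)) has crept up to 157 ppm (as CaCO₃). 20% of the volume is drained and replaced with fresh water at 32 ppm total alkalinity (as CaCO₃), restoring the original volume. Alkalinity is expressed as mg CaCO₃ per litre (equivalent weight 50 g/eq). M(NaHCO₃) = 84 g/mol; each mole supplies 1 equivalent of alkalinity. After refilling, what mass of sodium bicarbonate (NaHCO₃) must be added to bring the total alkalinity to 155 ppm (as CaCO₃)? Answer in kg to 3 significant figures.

32.8 kg

Volume: 224,000 US gal × 3.785 L/gal = 847,840 L.
After draining 20% and refilling: 157 × 0.80 + 32 × 0.20 = 132 ppm.
Deficit to target: 155 − 132 = 23 mg/L.
As CaCO₃: 23 mg/L × 847,840 L = 19,500 g; ÷ 50 g/eq ÷ 1 = 390 mol NaHCO₃.
Mass: 390 × 84 = 32,760 g.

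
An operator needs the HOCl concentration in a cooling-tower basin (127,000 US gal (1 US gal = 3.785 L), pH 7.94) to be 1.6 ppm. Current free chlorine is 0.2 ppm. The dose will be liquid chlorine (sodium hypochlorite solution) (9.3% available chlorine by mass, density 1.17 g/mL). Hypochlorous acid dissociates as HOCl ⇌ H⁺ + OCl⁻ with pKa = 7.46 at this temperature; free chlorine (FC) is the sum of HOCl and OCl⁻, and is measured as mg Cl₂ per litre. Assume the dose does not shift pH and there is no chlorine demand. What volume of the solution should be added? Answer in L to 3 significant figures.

27.5 L

Volume: 127,000 US gal × 3.785 L/gal = 480,695 L.
[OCl⁻]/[HOCl] = 10^(pH − pKa) = 10^(7.94 − 7.46) = 3.02; fraction as HOCl = 1/(1 + 3.02) = 0.2488.
Free chlorine required for 1.6 ppm HOCl: 1.6 / 0.2488 = 6.432 ppm.
FC to add: 6.432 − 0.2 = 6.232 mg/L as Cl₂.
Cl₂ equivalent: 6.232 mg/L × 480,695 L = 2996 g.
Product at 9.3% available Cl: 2996 / 0.093 = 32,210 g.
Volume: 32,210 g ÷ 1.17 g/mL = 27,530 mL.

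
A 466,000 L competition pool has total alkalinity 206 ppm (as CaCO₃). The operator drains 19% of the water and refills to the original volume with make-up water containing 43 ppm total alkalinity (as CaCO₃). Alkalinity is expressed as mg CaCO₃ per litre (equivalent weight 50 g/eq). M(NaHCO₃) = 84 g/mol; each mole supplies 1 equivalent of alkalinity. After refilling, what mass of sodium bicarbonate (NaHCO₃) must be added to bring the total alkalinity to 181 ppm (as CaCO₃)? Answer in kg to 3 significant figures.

4.67 kg

After draining 19% and refilling: 206 × 0.81 + 43 × 0.19 = 175.03 ppm.
Deficit to target: 181 − 175.03 = 5.97 mg/L.
As CaCO₃: 5.97 mg/L × 466,000 L = 2782 g; ÷ 50 g/eq ÷ 1 = 55.64 mol NaHCO₃.
Mass: 55.64 × 84 = 4674 g.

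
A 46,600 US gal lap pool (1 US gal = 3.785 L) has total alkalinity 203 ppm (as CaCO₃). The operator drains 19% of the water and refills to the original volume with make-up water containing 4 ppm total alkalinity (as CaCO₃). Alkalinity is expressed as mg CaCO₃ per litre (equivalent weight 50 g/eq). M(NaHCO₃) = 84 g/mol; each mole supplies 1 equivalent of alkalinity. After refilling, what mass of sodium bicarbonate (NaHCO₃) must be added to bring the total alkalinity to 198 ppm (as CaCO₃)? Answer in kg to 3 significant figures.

9.72 kg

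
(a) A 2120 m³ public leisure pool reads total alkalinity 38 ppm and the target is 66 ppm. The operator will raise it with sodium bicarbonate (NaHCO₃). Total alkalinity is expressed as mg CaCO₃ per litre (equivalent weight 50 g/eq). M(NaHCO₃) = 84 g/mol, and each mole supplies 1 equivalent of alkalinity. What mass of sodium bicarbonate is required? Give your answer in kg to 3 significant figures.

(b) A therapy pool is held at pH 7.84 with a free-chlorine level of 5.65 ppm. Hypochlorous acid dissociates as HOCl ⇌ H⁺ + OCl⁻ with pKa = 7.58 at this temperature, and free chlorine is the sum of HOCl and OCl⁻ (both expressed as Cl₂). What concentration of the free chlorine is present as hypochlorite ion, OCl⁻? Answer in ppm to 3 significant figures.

(a) Volume: 2120 m³ = 2,120,000 L.
(a) Alkalinity to add: (66 − 38) = 28 mg/L as CaCO₃ × 2,120,000 L = 59,360 g as CaCO₃.
(a) Equivalents: 59,360 g ÷ 50 g/eq = 1187 eq.
(a) NaHCO₃ supplies 1 eq per mole → 1187 mol.
(a) Mass: 1187 mol × 84 g/mol = 99,720 g.

(b) [OCl⁻]/[HOCl] = 10^(pH − pKa) = 10^(7.84 − 7.58) = 10^0.26 = 1.82.
(b) Fraction as HOCl = 1 / (1 + 1.82) = 0.3546.
(b) OCl⁻ = (1 − 0.3546) × 5.65 ppm = 3.646 ppm.

(a) 99.7 kg; (b) 3.65 ppm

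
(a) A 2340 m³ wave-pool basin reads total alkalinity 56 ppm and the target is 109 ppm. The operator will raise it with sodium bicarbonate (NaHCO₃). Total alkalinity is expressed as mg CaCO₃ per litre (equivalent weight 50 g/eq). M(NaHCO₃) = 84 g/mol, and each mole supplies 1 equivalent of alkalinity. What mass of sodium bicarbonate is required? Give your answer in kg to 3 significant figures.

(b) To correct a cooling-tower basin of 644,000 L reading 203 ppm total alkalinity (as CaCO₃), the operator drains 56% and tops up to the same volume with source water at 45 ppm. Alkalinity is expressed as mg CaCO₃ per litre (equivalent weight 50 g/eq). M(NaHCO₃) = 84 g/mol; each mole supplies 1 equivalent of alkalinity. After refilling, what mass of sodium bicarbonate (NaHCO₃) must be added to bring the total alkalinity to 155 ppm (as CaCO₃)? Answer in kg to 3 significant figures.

(a) 208 kg; (b) 43.8 kg

(a) Volume: 2340 m³ = 2,340,000 L.
(a) Alkalinity to add: (109 − 56) = 53 mg/L as CaCO₃ × 2,340,000 L = 124,000 g as CaCO₃.
(a) Equivalents: 124,000 g ÷ 50 g/eq = 2480 eq.
(a) NaHCO₃ supplies 1 eq per mole → 2480 mol.
(a) Mass: 2480 mol × 84 g/mol = 208,400 g.

(b) After draining 56% and refilling: 203 × 0.44 + 45 × 0.56 = 114.52 ppm.
(b) Deficit to target: 155 − 114.52 = 40.48 mg/L.
(b) As CaCO₃: 40.48 mg/L × 644,000 L = 26,070 g; ÷ 50 g/eq ÷ 1 = 521.4 mol NaHCO₃.
(b) Mass: 521.4 × 84 = 43,800 g.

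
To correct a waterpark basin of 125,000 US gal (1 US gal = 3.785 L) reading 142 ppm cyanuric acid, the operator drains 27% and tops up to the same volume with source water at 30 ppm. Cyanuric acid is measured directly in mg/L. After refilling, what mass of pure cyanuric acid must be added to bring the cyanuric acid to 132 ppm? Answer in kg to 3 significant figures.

9.58 kg

Volume: 125,000 US gal × 3.785 L/gal = 473,125 L.
After draining 27% and refilling: 142 × 0.73 + 30 × 0.27 = 111.76 ppm.
Deficit to target: 132 − 111.76 = 20.24 mg/L.
Mass: 20.24 mg/L × 473,125 L = 9576 g cyanuric acid.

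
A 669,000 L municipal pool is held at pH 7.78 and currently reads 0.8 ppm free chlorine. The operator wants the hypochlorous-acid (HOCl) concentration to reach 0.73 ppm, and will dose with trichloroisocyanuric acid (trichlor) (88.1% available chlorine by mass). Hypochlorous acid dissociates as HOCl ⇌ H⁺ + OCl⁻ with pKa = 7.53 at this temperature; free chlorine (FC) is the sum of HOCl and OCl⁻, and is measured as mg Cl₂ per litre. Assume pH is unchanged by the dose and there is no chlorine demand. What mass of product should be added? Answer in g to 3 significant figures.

933 g

[OCl⁻]/[HOCl] = 10^(pH − pKa) = 10^(7.78 − 7.53) = 1.778; fraction as HOCl = 1/(1 + 1.778) = 0.3599.
Free chlorine required for 0.73 ppm HOCl: 0.73 / 0.3599 = 2.028 ppm.
FC to add: 2.028 − 0.8 = 1.228 mg/L as Cl₂.
Cl₂ equivalent: 1.228 mg/L × 669,000 L = 821.6 g.
Product at 88.1% available Cl: 821.6 / 0.881 = 932.6 g.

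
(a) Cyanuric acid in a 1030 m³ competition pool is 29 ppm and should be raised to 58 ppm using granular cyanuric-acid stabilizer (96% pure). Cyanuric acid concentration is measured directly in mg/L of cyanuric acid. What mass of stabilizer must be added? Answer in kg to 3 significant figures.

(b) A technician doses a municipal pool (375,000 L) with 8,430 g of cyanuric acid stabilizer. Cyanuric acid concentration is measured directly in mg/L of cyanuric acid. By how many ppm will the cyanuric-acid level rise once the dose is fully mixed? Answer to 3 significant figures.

(a) 31.1 kg; (b) 22.5 ppm

(a) Volume: 1030 m³ = 1,030,000 L.
(a) CYA to add: (58 − 29) = 29 mg/L × 1,030,000 L = 29,870 g cyanuric acid.
(a) At 96% purity: 29,870 / 0.96 = 31,110 g product.

(b) Rise: 8,430 g / 375,000 L × 1000 = 22.48 mg/L.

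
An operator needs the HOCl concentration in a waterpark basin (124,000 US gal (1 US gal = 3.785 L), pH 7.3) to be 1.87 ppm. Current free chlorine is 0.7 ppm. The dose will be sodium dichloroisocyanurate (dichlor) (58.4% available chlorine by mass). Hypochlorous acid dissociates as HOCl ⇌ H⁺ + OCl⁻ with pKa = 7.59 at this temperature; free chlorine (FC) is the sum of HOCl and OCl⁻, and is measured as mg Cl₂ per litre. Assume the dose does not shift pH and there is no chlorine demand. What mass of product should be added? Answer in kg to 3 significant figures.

1.71 kg

Volume: 124,000 US gal × 3.785 L/gal = 469,340 L.
[OCl⁻]/[HOCl] = 10^(pH − pKa) = 10^(7.3 − 7.59) = 0.5129; fraction as HOCl = 1/(1 + 0.5129) = 0.661.
Free chlorine required for 1.87 ppm HOCl: 1.87 / 0.661 = 2.829 ppm.
FC to add: 2.829 − 0.7 = 2.129 mg/L as Cl₂.
Cl₂ equivalent: 2.129 mg/L × 469,340 L = 999.2 g.
Product at 58.4% available Cl: 999.2 / 0.584 = 1711 g.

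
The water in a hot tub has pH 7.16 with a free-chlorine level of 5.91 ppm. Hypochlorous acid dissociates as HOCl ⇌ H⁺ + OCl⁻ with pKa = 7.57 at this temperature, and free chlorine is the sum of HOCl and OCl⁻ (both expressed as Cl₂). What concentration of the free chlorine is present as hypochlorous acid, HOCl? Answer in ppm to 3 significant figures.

[OCl⁻]/[HOCl] = 10^(pH − pKa) = 10^(7.16 − 7.57) = 10^-0.41 = 0.389.
Fraction as HOCl = 1 / (1 + 0.389) = 0.7199.
HOCl = 0.7199 × 5.91 ppm = 4.255 ppm.

4.25 ppm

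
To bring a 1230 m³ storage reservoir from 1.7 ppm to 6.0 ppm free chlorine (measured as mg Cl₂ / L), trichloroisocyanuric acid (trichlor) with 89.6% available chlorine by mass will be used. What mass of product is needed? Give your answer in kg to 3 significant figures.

5.90 kg

Volume: 1230 m³ = 1,230,000 L.
Chlorine deficit: 6.0 − 1.7 = 4.3 ppm = 4.3 mg/L as Cl₂.
Cl₂ equivalent needed: 4.3 mg/L × 1,230,000 L = 5,289,000 mg = 5289 g.
Product at 89.6% available chlorine: 5289 / 0.896 = 5903 g.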